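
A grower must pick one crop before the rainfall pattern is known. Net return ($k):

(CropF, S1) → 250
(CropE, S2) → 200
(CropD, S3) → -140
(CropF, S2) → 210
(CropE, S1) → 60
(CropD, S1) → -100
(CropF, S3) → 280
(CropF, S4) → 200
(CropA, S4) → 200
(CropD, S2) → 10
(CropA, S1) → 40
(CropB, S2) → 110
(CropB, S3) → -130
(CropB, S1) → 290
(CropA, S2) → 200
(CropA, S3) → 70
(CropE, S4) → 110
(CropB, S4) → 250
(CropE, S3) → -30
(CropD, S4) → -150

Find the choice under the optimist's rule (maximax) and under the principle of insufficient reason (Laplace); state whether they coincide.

maximax → CropB; laplace → CropF (disagree)

Row maxima: CropE=200, CropD=10, CropF=280, CropA=200, CropB=290
Best best-case = 290 → CropB.
Row averages: CropE=85, CropD=-95, CropF=235, CropA=127.5, CropB=130
Highest average = 235 → CropF.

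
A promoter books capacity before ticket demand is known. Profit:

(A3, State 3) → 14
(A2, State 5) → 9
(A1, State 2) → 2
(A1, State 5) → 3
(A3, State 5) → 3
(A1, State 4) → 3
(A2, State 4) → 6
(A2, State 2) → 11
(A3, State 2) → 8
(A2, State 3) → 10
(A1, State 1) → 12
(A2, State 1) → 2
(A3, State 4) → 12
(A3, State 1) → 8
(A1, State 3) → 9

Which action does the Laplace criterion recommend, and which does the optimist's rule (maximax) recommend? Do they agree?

Row averages: A1=5.8, A2=7.6, A3=9
Highest average = 9 → A3.
Row maxima: A1=12, A2=11, A3=14
Best best-case = 14 → A3.

laplace → A3; maximax → A3 (agree)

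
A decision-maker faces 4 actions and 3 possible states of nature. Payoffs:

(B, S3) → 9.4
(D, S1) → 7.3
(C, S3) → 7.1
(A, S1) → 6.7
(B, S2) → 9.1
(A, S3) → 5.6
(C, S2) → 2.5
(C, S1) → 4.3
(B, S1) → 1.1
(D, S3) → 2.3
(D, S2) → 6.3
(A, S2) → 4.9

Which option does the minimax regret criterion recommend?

A

Column bests: S1=7.3, S2=9.1, S3=9.4.
A regrets: 0.6, 4.2, 3.8 → max 4.2
B regrets: 6.2, 0.0, 0.0 → max 6.2
C regrets: 3.0, 6.6, 2.3 → max 6.6
D regrets: 0.0, 2.8, 7.1 → max 7.1
Smallest max regret = 4.2 → A.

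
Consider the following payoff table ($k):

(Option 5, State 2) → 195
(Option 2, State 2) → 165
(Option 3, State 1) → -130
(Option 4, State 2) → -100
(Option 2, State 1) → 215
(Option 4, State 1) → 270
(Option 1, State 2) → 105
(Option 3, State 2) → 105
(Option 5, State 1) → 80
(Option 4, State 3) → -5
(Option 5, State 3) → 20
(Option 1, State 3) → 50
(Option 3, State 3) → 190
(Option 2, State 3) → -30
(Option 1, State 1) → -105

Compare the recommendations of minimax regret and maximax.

Column bests: State 1=270, State 2=195, State 3=190.
Option 1 regrets: 375, 90, 140 → max 375
Option 2 regrets: 55, 30, 220 → max 220
Option 3 regrets: 400, 90, 0 → max 400
Option 4 regrets: 0, 295, 195 → max 295
Option 5 regrets: 190, 0, 170 → max 190
Smallest max regret = 190 → Option 5.
Row maxima: Option 1=105, Option 2=215, Option 3=190, Option 4=270, Option 5=195
Best best-case = 270 → Option 4.

minimax regret → Option 5; maximax → Option 4 (disagree)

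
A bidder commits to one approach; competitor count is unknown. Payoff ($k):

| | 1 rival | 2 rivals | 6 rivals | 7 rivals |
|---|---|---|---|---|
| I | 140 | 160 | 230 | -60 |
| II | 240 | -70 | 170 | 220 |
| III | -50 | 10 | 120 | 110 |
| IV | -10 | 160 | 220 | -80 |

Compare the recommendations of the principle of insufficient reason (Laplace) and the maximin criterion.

Row averages: I=117.5, II=140, III=47.5, IV=72.5
Highest average = 140 → II.
Row minima: I=-60, II=-70, III=-50, IV=-80
Best worst-case = -50 → III.

laplace → II; maximin → III (disagree)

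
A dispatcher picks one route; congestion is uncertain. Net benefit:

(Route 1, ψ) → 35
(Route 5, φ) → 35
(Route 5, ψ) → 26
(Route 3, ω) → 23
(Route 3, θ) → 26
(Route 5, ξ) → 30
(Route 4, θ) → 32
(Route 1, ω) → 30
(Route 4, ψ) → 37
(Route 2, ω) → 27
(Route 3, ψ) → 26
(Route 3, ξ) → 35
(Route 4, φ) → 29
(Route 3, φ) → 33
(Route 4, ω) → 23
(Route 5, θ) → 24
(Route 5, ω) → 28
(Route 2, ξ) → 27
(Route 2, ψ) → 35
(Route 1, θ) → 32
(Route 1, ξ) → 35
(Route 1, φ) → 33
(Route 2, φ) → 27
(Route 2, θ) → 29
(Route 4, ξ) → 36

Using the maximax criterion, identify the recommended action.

Row maxima: Route 1=35, Route 2=35, Route 3=35, Route 4=37, Route 5=35
Best best-case = 37 → Route 4.

Route 4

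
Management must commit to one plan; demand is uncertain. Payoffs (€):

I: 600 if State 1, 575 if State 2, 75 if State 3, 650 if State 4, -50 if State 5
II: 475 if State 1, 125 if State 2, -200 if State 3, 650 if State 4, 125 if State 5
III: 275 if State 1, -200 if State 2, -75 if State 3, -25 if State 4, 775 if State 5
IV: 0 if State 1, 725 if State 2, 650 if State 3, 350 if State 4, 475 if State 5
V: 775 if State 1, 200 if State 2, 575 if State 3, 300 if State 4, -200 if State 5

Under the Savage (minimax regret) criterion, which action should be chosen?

Column bests: State 1=775, State 2=725, State 3=650, State 4=650, State 5=775.
I regrets: 175, 150, 575, 0, 825 → max 825
II regrets: 300, 600, 850, 0, 650 → max 850
III regrets: 500, 925, 725, 675, 0 → max 925
IV regrets: 775, 0, 0, 300, 300 → max 775
V regrets: 0, 525, 75, 350, 975 → max 975
Smallest max regret = 775 → IV.

IV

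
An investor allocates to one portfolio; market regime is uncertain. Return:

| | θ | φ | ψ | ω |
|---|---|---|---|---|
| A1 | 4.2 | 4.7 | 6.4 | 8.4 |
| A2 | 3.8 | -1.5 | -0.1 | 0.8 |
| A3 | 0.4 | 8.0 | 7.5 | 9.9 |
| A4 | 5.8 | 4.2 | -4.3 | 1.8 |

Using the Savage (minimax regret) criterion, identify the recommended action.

Column bests: θ=5.8, φ=8.0, ψ=7.5, ω=9.9.
A1 regrets: 1.6, 3.3, 1.1, 1.5 → max 3.3
A2 regrets: 2.0, 9.5, 7.6, 9.1 → max 9.5
A3 regrets: 5.4, 0.0, 0.0, 0.0 → max 5.4
A4 regrets: 0.0, 3.8, 11.8, 8.1 → max 11.8
Smallest max regret = 3.3 → A1.

A1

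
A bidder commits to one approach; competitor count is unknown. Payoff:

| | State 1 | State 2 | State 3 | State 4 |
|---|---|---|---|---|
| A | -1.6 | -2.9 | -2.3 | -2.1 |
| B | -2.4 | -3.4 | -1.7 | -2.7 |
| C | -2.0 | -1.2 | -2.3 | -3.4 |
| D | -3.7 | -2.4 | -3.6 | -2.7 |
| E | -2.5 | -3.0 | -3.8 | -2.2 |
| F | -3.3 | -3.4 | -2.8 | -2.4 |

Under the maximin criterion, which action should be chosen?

A

Row minima: A=-2.9, B=-3.4, C=-3.4, D=-3.7, E=-3.8, F=-3.4
Best worst-case = -2.9 → A.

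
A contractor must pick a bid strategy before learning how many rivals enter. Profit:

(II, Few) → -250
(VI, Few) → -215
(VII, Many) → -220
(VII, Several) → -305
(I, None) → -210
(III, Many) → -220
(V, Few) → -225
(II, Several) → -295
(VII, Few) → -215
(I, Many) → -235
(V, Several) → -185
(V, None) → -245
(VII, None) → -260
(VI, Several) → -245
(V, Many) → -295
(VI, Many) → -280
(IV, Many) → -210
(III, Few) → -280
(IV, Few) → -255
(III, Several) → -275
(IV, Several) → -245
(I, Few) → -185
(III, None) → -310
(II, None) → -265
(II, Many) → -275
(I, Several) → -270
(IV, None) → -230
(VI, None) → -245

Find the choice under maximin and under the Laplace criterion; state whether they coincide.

maximin → IV; laplace → I (disagree)

Row minima: I=-270, II=-295, III=-310, IV=-255, V=-295, VI=-280, VII=-305
Best worst-case = -255 → IV.
Row averages: I=-225, II=-271.25, III=-271.25, IV=-235, V=-237.5, VI=-246.25, VII=-250
Highest average = -225 → I.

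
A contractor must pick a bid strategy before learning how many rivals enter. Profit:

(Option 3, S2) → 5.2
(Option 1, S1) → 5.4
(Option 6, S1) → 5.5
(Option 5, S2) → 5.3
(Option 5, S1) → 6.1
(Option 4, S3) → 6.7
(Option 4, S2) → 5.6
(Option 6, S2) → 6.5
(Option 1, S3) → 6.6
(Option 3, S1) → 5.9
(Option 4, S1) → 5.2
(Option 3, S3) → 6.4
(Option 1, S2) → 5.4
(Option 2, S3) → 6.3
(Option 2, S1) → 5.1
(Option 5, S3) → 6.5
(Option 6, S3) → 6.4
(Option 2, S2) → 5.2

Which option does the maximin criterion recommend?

Option 6

Row minima: Option 1=5.4, Option 2=5.1, Option 3=5.2, Option 4=5.2, Option 5=5.3, Option 6=5.5
Best worst-case = 5.5 → Option 6.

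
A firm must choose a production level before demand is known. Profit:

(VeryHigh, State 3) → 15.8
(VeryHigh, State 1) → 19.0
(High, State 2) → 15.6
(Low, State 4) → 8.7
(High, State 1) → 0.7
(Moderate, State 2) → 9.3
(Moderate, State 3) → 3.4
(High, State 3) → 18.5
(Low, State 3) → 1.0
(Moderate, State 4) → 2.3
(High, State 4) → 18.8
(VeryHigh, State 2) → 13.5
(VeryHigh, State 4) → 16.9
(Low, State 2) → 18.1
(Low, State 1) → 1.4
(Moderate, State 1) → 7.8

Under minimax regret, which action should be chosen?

Column bests: State 1=19.0, State 2=18.1, State 3=18.5, State 4=18.8.
Low regrets: 17.6, 0.0, 17.5, 10.1 → max 17.6
Moderate regrets: 11.2, 8.8, 15.1, 16.5 → max 16.5
High regrets: 18.3, 2.5, 0.0, 0.0 → max 18.3
VeryHigh regrets: 0.0, 4.6, 2.7, 1.9 → max 4.6
Smallest max regret = 4.6 → VeryHigh.

VeryHigh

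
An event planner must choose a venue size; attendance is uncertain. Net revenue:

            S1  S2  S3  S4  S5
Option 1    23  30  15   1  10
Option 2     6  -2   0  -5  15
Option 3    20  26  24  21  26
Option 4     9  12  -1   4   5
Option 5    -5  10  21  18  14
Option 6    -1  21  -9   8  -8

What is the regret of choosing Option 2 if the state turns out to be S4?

26

Best payoff under S4 is 21.
Regret = 21 − (-5) = 26.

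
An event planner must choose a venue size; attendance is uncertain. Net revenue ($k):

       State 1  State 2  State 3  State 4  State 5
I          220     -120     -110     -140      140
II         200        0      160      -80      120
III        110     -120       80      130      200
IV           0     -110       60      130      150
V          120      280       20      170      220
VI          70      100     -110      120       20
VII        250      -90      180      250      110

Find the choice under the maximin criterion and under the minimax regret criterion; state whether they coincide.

maximin → V; minimax regret → V (agree)

Row minima: I=-140, II=-80, III=-120, IV=-110, V=20, VI=-110, VII=-90
Best worst-case = 20 → V.
Column bests: State 1=250, State 2=280, State 3=180, State 4=250, State 5=220.
I regrets: 30, 400, 290, 390, 80 → max 400
II regrets: 50, 280, 20, 330, 100 → max 330
III regrets: 140, 400, 100, 120, 20 → max 400
IV regrets: 250, 390, 120, 120, 70 → max 390
V regrets: 130, 0, 160, 80, 0 → max 160
VI regrets: 180, 180, 290, 130, 200 → max 290
VII regrets: 0, 370, 0, 0, 110 → max 370
Smallest max regret = 160 → V.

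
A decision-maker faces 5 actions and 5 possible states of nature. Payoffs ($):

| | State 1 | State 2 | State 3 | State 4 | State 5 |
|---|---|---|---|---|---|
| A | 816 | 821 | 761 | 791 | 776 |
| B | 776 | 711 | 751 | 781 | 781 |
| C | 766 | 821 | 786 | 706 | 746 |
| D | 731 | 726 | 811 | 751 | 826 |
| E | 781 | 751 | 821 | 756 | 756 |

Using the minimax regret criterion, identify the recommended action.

Column bests: State 1=816, State 2=821, State 3=821, State 4=791, State 5=826.
A regrets: 0, 0, 60, 0, 50 → max 60
B regrets: 40, 110, 70, 10, 45 → max 110
C regrets: 50, 0, 35, 85, 80 → max 85
D regrets: 85, 95, 10, 40, 0 → max 95
E regrets: 35, 70, 0, 35, 70 → max 70
Smallest max regret = 60 → A.

A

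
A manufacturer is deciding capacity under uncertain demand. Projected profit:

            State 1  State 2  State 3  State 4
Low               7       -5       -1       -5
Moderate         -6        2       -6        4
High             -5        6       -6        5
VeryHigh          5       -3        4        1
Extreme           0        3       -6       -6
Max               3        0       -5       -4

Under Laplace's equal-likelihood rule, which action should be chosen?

VeryHigh

Row averages: Low=-1, Moderate=-1.5, High=0, VeryHigh=1.75, Extreme=-2.25, Max=-1.5
Highest average = 1.75 → VeryHigh.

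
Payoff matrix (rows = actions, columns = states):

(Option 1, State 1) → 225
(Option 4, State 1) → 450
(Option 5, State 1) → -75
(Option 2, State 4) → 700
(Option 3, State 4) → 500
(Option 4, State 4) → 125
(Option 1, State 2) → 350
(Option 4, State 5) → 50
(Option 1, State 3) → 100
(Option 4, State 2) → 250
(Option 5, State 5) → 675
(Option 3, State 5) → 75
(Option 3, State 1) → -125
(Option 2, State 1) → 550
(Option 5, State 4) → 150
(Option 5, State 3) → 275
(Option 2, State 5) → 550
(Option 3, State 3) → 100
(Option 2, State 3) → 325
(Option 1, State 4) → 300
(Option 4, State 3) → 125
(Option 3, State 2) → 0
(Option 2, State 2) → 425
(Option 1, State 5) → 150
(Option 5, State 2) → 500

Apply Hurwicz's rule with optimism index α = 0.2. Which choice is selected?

Option 1: 0.2·350 + 0.8·100 = 150
Option 2: 0.2·700 + 0.8·325 = 400
Option 3: 0.2·500 + 0.8·(-125) = 0
Option 4: 0.2·450 + 0.8·50 = 130
Option 5: 0.2·675 + 0.8·(-75) = 75
Highest Hurwicz score = 400 → Option 2.

Option 2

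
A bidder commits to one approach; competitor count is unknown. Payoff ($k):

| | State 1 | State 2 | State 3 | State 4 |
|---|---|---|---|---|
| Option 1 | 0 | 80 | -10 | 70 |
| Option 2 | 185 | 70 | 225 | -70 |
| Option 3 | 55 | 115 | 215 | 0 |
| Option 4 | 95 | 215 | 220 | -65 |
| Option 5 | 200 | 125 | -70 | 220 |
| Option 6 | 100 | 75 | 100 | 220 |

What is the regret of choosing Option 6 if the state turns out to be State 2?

140

Best payoff under State 2 is 215.
Regret = 215 − 75 = 140.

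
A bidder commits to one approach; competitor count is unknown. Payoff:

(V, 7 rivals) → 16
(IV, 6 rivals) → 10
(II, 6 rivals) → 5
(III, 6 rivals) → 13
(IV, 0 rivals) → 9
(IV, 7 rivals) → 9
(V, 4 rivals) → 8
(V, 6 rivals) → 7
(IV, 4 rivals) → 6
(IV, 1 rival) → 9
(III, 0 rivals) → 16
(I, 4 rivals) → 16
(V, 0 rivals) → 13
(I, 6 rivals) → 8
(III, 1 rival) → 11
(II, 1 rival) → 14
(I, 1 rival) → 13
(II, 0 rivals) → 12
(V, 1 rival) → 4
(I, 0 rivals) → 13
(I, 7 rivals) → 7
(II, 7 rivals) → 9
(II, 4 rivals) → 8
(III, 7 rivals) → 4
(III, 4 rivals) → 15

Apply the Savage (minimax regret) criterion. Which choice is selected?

Column bests: 0 rivals=16, 1 rival=14, 4 rivals=16, 6 rivals=13, 7 rivals=16.
I regrets: 3, 1, 0, 5, 9 → max 9
II regrets: 4, 0, 8, 8, 7 → max 8
III regrets: 0, 3, 1, 0, 12 → max 12
IV regrets: 7, 5, 10, 3, 7 → max 10
V regrets: 3, 10, 8, 6, 0 → max 10
Smallest max regret = 8 → II.

II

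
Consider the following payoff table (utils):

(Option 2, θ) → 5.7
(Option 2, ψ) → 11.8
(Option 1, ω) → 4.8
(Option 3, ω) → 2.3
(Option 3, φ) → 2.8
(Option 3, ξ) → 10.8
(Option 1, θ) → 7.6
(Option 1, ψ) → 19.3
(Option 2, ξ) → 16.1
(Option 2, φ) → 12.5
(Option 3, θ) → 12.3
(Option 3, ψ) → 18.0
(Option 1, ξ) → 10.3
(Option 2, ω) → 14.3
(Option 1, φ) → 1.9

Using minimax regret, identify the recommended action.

Column bests: θ=12.3, φ=12.5, ψ=19.3, ω=14.3, ξ=16.1.
Option 1 regrets: 4.7, 10.6, 0.0, 9.5, 5.8 → max 10.6
Option 2 regrets: 6.6, 0.0, 7.5, 0.0, 0.0 → max 7.5
Option 3 regrets: 0.0, 9.7, 1.3, 12.0, 5.3 → max 12.0
Smallest max regret = 7.5 → Option 2.

Option 2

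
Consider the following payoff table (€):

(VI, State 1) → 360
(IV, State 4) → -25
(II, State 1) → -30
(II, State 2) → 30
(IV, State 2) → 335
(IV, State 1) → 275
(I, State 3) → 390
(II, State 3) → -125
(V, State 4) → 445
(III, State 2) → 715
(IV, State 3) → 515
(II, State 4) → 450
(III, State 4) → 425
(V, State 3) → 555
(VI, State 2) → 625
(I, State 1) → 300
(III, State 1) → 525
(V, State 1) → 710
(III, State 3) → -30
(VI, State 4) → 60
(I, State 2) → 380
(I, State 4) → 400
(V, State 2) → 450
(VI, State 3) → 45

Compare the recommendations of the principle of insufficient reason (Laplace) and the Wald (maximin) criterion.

Row averages: I=367.5, II=81.25, III=408.75, IV=275, V=540, VI=272.5
Highest average = 540 → V.
Row minima: I=300, II=-125, III=-30, IV=-25, V=445, VI=45
Best worst-case = 445 → V.

laplace → V; maximin → V (agree)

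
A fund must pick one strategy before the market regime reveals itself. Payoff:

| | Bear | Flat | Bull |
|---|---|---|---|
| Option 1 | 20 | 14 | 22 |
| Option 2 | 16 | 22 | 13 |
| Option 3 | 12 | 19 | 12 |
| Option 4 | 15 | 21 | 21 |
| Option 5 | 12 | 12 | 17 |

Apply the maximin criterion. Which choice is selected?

Option 4

Row minima: Option 1=14, Option 2=13, Option 3=12, Option 4=15, Option 5=12
Best worst-case = 15 → Option 4.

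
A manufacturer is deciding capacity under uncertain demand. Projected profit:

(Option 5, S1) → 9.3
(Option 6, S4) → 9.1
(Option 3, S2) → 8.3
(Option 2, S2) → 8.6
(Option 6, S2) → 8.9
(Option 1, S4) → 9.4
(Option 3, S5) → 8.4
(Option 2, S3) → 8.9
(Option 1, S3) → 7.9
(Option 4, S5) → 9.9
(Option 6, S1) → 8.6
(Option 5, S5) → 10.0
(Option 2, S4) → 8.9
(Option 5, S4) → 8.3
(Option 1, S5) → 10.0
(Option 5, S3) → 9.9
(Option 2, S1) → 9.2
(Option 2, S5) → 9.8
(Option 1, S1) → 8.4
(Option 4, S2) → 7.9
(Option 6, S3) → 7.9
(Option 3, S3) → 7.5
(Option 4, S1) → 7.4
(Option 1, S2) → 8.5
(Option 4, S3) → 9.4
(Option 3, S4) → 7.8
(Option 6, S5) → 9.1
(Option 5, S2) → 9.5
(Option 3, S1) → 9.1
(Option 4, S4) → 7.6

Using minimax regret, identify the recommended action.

Column bests: S1=9.3, S2=9.5, S3=9.9, S4=9.4, S5=10.0.
Option 1 regrets: 0.9, 1.0, 2.0, 0.0, 0.0 → max 2.0
Option 2 regrets: 0.1, 0.9, 1.0, 0.5, 0.2 → max 1.0
Option 3 regrets: 0.2, 1.2, 2.4, 1.6, 1.6 → max 2.4
Option 4 regrets: 1.9, 1.6, 0.5, 1.8, 0.1 → max 1.9
Option 5 regrets: 0.0, 0.0, 0.0, 1.1, 0.0 → max 1.1
Option 6 regrets: 0.7, 0.6, 2.0, 0.3, 0.9 → max 2.0
Smallest max regret = 1.0 → Option 2.

Option 2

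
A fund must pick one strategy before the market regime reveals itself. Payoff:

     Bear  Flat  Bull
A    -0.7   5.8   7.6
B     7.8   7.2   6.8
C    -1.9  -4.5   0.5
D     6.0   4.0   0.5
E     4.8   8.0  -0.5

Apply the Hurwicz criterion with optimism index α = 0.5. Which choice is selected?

B

A: 0.5·7.6 + 0.5·(-0.7) = 3.45
B: 0.5·7.8 + 0.5·6.8 = 7.3
C: 0.5·0.5 + 0.5·(-4.5) = -2
D: 0.5·6.0 + 0.5·0.5 = 3.25
E: 0.5·8.0 + 0.5·(-0.5) = 3.75
Highest Hurwicz score = 7.3 → B.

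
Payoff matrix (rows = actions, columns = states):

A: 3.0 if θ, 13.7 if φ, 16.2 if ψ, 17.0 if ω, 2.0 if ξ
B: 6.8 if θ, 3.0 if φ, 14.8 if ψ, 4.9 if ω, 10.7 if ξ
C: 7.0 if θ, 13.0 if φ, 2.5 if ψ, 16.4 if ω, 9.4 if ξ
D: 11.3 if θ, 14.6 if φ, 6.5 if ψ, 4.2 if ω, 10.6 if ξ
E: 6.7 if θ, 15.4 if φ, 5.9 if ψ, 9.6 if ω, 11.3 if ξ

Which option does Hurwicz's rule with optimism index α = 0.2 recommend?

A: 0.2·17.0 + 0.8·2.0 = 5
B: 0.2·14.8 + 0.8·3.0 = 5.36
C: 0.2·16.4 + 0.8·2.5 = 5.28
D: 0.2·14.6 + 0.8·4.2 = 6.28
E: 0.2·15.4 + 0.8·5.9 = 7.8
Highest Hurwicz score = 7.8 → E.

E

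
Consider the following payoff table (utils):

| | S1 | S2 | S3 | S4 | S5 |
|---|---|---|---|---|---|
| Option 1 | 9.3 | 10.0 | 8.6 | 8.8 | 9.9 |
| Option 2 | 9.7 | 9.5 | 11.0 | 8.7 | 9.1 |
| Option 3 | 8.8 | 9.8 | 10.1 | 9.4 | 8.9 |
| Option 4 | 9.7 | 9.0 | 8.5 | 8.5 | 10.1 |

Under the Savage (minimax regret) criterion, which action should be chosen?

Column bests: S1=9.7, S2=10.0, S3=11.0, S4=9.4, S5=10.1.
Option 1 regrets: 0.4, 0.0, 2.4, 0.6, 0.2 → max 2.4
Option 2 regrets: 0.0, 0.5, 0.0, 0.7, 1.0 → max 1.0
Option 3 regrets: 0.9, 0.2, 0.9, 0.0, 1.2 → max 1.2
Option 4 regrets: 0.0, 1.0, 2.5, 0.9, 0.0 → max 2.5
Smallest max regret = 1.0 → Option 2.

Option 2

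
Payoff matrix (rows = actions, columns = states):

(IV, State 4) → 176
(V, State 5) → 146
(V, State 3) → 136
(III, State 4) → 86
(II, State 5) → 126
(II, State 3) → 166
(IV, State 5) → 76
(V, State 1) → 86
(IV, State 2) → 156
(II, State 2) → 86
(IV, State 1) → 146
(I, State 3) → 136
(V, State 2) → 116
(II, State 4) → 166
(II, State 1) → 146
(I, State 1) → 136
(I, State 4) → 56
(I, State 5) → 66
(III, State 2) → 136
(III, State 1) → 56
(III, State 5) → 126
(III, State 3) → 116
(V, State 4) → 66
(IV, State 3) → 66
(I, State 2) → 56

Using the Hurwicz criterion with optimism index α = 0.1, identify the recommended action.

II

I: 0.1·136 + 0.9·56 = 64
II: 0.1·166 + 0.9·86 = 94
III: 0.1·136 + 0.9·56 = 64
IV: 0.1·176 + 0.9·66 = 77
V: 0.1·146 + 0.9·66 = 74
Highest Hurwicz score = 94 → II.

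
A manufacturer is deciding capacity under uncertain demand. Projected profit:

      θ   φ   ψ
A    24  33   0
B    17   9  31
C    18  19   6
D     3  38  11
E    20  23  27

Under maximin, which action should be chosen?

E

Row minima: A=0, B=9, C=6, D=3, E=20
Best worst-case = 20 → E.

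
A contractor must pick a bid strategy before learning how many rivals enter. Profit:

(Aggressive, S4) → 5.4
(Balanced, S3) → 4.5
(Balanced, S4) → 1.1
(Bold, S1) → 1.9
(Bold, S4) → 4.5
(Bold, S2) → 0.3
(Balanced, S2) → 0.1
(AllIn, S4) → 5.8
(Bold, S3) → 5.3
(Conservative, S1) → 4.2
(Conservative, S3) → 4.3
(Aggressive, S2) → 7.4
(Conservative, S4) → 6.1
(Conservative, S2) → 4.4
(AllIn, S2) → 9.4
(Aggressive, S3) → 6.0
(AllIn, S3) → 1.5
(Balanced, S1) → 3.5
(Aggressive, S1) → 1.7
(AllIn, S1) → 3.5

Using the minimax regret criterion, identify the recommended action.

Aggressive

Column bests: S1=4.2, S2=9.4, S3=6.0, S4=6.1.
Conservative regrets: 0.0, 5.0, 1.7, 0.0 → max 5.0
Balanced regrets: 0.7, 9.3, 1.5, 5.0 → max 9.3
Aggressive regrets: 2.5, 2.0, 0.0, 0.7 → max 2.5
Bold regrets: 2.3, 9.1, 0.7, 1.6 → max 9.1
AllIn regrets: 0.7, 0.0, 4.5, 0.3 → max 4.5
Smallest max regret = 2.5 → Aggressive.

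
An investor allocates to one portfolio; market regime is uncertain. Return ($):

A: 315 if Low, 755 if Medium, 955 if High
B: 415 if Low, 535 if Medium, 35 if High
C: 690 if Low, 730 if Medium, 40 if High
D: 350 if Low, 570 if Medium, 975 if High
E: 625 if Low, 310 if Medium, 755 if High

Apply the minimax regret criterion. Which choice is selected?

Column bests: Low=690, Medium=755, High=975.
A regrets: 375, 0, 20 → max 375
B regrets: 275, 220, 940 → max 940
C regrets: 0, 25, 935 → max 935
D regrets: 340, 185, 0 → max 340
E regrets: 65, 445, 220 → max 445
Smallest max regret = 340 → D.

D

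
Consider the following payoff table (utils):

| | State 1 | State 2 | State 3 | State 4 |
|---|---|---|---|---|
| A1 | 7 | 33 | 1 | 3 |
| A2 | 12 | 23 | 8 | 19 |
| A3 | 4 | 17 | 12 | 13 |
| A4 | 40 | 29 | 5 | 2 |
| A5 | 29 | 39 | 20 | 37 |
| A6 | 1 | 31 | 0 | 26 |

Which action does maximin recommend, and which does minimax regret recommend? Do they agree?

maximin → A5; minimax regret → A5 (agree)

Row minima: A1=1, A2=8, A3=4, A4=2, A5=20, A6=0
Best worst-case = 20 → A5.
Column bests: State 1=40, State 2=39, State 3=20, State 4=37.
A1 regrets: 33, 6, 19, 34 → max 34
A2 regrets: 28, 16, 12, 18 → max 28
A3 regrets: 36, 22, 8, 24 → max 36
A4 regrets: 0, 10, 15, 35 → max 35
A5 regrets: 11, 0, 0, 0 → max 11
A6 regrets: 39, 8, 20, 11 → max 39
Smallest max regret = 11 → A5.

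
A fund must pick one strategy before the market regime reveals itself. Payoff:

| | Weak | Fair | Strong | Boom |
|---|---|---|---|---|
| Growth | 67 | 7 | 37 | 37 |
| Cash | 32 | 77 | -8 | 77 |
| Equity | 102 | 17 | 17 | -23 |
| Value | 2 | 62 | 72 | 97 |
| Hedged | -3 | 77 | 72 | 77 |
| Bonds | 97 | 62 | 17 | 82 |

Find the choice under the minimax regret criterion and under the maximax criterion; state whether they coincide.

Column bests: Weak=102, Fair=77, Strong=72, Boom=97.
Growth regrets: 35, 70, 35, 60 → max 70
Cash regrets: 70, 0, 80, 20 → max 80
Equity regrets: 0, 60, 55, 120 → max 120
Value regrets: 100, 15, 0, 0 → max 100
Hedged regrets: 105, 0, 0, 20 → max 105
Bonds regrets: 5, 15, 55, 15 → max 55
Smallest max regret = 55 → Bonds.
Row maxima: Growth=67, Cash=77, Equity=102, Value=97, Hedged=77, Bonds=97
Best best-case = 102 → Equity.

minimax regret → Bonds; maximax → Equity (disagree)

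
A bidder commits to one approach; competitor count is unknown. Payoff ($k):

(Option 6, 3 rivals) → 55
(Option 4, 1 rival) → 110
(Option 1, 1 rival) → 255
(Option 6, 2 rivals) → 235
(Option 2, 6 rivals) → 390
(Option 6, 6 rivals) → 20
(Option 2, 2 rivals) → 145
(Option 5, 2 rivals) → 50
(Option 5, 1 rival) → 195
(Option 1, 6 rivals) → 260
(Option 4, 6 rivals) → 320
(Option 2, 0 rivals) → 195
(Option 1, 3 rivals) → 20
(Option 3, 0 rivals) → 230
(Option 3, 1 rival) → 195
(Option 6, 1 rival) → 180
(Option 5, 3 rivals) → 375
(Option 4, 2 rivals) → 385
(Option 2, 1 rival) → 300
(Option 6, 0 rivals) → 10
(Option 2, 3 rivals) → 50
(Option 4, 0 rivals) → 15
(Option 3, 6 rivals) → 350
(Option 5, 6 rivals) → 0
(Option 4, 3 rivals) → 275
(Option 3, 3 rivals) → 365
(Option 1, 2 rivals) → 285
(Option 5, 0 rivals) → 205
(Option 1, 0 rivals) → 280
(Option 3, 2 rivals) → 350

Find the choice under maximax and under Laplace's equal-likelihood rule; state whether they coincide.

maximax → Option 2; laplace → Option 3 (disagree)

Row maxima: Option 1=285, Option 2=390, Option 3=365, Option 4=385, Option 5=375, Option 6=235
Best best-case = 390 → Option 2.
Row averages: Option 1=220, Option 2=216, Option 3=298, Option 4=221, Option 5=165, Option 6=100
Highest average = 298 → Option 3.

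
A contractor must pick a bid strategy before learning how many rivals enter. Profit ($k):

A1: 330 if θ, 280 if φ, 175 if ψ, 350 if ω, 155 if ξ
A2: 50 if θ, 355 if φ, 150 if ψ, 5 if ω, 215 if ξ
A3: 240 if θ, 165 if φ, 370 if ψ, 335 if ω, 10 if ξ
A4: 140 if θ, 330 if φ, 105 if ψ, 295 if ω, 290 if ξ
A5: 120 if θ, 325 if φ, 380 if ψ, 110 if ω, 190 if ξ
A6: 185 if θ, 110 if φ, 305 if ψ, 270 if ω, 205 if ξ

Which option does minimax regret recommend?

Column bests: θ=330, φ=355, ψ=380, ω=350, ξ=290.
A1 regrets: 0, 75, 205, 0, 135 → max 205
A2 regrets: 280, 0, 230, 345, 75 → max 345
A3 regrets: 90, 190, 10, 15, 280 → max 280
A4 regrets: 190, 25, 275, 55, 0 → max 275
A5 regrets: 210, 30, 0, 240, 100 → max 240
A6 regrets: 145, 245, 75, 80, 85 → max 245
Smallest max regret = 205 → A1.

A1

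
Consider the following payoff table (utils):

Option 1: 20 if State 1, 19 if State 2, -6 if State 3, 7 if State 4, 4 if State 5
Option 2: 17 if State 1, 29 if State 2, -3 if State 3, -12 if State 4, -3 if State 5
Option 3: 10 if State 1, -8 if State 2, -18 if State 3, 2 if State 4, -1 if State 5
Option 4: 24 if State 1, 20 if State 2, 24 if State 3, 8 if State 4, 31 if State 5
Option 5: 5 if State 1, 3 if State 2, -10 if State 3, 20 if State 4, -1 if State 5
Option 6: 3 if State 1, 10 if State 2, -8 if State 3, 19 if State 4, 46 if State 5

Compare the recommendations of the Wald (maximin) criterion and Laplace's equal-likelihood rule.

maximin → Option 4; laplace → Option 4 (agree)

Row minima: Option 1=-6, Option 2=-12, Option 3=-18, Option 4=8, Option 5=-10, Option 6=-8
Best worst-case = 8 → Option 4.
Row averages: Option 1=8.8, Option 2=5.6, Option 3=-3, Option 4=21.4, Option 5=3.4, Option 6=14
Highest average = 21.4 → Option 4.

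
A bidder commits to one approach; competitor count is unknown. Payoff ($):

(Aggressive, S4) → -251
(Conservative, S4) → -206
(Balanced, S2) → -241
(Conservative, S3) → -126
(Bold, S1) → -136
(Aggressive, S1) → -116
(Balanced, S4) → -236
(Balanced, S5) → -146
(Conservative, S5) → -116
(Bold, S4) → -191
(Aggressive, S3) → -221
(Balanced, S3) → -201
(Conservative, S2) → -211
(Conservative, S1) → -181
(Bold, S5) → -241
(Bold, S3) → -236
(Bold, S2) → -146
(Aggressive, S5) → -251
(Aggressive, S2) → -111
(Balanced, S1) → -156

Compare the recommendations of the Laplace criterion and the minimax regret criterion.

Row averages: Conservative=-168, Balanced=-196, Aggressive=-190, Bold=-190
Highest average = -168 → Conservative.
Column bests: S1=-116, S2=-111, S3=-126, S4=-191, S5=-116.
Conservative regrets: 65, 100, 0, 15, 0 → max 100
Balanced regrets: 40, 130, 75, 45, 30 → max 130
Aggressive regrets: 0, 0, 95, 60, 135 → max 135
Bold regrets: 20, 35, 110, 0, 125 → max 125
Smallest max regret = 100 → Conservative.

laplace → Conservative; minimax regret → Conservative (agree)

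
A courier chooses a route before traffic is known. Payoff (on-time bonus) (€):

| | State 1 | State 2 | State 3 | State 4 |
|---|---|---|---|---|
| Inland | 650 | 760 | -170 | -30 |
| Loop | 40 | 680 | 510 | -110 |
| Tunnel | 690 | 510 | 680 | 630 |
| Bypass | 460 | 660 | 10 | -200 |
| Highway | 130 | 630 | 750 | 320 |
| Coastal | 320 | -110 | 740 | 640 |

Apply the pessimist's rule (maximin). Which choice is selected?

Row minima: Inland=-170, Loop=-110, Tunnel=510, Bypass=-200, Highway=130, Coastal=-110
Best worst-case = 510 → Tunnel.

Tunnel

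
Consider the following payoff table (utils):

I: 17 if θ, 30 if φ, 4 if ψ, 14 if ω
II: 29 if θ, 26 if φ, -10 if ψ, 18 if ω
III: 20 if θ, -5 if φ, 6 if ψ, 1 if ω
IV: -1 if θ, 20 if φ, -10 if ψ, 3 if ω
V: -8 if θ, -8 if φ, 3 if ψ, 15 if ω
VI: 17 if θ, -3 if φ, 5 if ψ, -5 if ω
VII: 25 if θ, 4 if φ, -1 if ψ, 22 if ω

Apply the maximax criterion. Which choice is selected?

I

Row maxima: I=30, II=29, III=20, IV=20, V=15, VI=17, VII=25
Best best-case = 30 → I.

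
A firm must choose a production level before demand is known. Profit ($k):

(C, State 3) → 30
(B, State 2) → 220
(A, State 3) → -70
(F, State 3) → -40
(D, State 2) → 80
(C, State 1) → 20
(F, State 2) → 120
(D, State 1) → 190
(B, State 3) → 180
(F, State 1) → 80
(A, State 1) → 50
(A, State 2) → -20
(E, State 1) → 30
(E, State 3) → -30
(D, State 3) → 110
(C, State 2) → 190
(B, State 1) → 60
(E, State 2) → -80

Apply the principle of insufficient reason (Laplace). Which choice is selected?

B

Row averages: A=-40/3, B=460/3, C=80, D=380/3, E=-80/3, F=160/3
Highest average = 460/3 → B.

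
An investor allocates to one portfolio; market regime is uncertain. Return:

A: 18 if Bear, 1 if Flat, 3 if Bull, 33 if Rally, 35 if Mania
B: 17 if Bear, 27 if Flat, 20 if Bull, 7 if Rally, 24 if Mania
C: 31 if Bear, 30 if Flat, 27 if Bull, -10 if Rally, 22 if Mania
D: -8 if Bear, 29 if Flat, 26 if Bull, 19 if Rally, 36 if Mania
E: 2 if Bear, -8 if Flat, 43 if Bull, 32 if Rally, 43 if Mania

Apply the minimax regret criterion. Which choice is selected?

Column bests: Bear=31, Flat=30, Bull=43, Rally=33, Mania=43.
A regrets: 13, 29, 40, 0, 8 → max 40
B regrets: 14, 3, 23, 26, 19 → max 26
C regrets: 0, 0, 16, 43, 21 → max 43
D regrets: 39, 1, 17, 14, 7 → max 39
E regrets: 29, 38, 0, 1, 0 → max 38
Smallest max regret = 26 → B.

B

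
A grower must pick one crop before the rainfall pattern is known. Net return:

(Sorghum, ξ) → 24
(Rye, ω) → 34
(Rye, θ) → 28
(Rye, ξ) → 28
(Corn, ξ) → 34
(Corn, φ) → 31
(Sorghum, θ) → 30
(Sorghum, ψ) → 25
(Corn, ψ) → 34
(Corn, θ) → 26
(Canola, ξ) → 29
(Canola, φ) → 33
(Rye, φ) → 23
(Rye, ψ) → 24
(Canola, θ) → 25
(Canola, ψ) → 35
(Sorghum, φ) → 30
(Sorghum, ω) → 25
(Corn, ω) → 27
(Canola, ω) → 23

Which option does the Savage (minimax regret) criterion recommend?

Corn

Column bests: θ=30, φ=33, ψ=35, ω=34, ξ=34.
Sorghum regrets: 0, 3, 10, 9, 10 → max 10
Rye regrets: 2, 10, 11, 0, 6 → max 11
Corn regrets: 4, 2, 1, 7, 0 → max 7
Canola regrets: 5, 0, 0, 11, 5 → max 11
Smallest max regret = 7 → Corn.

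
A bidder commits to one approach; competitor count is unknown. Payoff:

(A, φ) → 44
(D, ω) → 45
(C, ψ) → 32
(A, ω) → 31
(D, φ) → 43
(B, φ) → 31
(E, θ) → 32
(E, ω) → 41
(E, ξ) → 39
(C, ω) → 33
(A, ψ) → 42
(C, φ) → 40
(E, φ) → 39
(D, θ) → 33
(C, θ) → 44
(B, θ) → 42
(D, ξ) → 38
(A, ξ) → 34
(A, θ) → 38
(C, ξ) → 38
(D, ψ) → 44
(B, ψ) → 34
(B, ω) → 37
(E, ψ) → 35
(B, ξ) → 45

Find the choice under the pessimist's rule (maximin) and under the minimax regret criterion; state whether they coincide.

maximin → D; minimax regret → D (agree)

Row minima: A=31, B=31, C=32, D=33, E=32
Best worst-case = 33 → D.
Column bests: θ=44, φ=44, ψ=44, ω=45, ξ=45.
A regrets: 6, 0, 2, 14, 11 → max 14
B regrets: 2, 13, 10, 8, 0 → max 13
C regrets: 0, 4, 12, 12, 7 → max 12
D regrets: 11, 1, 0, 0, 7 → max 11
E regrets: 12, 5, 9, 4, 6 → max 12
Smallest max regret = 11 → D.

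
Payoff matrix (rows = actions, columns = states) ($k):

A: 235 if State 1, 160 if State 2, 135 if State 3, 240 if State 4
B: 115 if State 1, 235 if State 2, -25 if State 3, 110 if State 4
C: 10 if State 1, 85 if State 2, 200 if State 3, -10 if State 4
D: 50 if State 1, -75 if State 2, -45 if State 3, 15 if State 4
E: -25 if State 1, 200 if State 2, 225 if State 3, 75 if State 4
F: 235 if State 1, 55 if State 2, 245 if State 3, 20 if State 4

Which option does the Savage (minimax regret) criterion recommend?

A

Column bests: State 1=235, State 2=235, State 3=245, State 4=240.
A regrets: 0, 75, 110, 0 → max 110
B regrets: 120, 0, 270, 130 → max 270
C regrets: 225, 150, 45, 250 → max 250
D regrets: 185, 310, 290, 225 → max 310
E regrets: 260, 35, 20, 165 → max 260
F regrets: 0, 180, 0, 220 → max 220
Smallest max regret = 110 → A.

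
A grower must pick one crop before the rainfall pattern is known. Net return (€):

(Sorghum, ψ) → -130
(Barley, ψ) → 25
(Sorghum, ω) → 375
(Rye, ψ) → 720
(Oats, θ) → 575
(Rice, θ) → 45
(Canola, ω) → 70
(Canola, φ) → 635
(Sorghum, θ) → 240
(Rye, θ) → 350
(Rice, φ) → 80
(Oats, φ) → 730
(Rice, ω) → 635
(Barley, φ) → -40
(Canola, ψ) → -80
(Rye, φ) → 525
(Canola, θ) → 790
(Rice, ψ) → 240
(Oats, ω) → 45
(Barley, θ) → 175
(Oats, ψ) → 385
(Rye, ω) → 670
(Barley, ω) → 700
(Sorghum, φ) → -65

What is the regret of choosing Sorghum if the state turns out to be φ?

795

Best payoff under φ is 730.
Regret = 730 − (-65) = 795.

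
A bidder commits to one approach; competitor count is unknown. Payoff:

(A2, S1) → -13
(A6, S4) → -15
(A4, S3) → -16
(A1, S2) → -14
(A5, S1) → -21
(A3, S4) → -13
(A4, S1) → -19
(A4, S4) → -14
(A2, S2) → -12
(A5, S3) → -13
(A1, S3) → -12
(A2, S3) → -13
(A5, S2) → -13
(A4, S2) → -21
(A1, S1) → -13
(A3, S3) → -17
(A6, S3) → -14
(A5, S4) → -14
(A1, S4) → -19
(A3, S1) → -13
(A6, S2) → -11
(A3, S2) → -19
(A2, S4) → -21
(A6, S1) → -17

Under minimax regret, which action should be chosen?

A6

Column bests: S1=-13, S2=-11, S3=-12, S4=-13.
A1 regrets: 0, 3, 0, 6 → max 6
A2 regrets: 0, 1, 1, 8 → max 8
A3 regrets: 0, 8, 5, 0 → max 8
A4 regrets: 6, 10, 4, 1 → max 10
A5 regrets: 8, 2, 1, 1 → max 8
A6 regrets: 4, 0, 2, 2 → max 4
Smallest max regret = 4 → A6.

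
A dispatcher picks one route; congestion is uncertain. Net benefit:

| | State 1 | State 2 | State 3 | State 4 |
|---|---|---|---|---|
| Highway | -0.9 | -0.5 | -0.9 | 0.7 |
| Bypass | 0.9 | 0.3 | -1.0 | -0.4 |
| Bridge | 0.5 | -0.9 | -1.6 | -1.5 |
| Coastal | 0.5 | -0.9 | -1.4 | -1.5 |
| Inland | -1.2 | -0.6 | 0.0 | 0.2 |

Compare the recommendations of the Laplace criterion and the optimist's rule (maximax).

Row averages: Highway=-0.4, Bypass=-0.05, Bridge=-0.875, Coastal=-0.825, Inland=-0.4
Highest average = -0.05 → Bypass.
Row maxima: Highway=0.7, Bypass=0.9, Bridge=0.5, Coastal=0.5, Inland=0.2
Best best-case = 0.9 → Bypass.

laplace → Bypass; maximax → Bypass (agree)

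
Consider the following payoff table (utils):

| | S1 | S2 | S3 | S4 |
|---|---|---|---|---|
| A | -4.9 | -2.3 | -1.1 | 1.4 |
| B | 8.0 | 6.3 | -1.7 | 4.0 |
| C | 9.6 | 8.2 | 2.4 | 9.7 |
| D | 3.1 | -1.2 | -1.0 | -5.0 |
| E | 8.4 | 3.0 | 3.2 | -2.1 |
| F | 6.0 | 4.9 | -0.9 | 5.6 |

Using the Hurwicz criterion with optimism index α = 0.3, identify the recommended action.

A: 0.3·1.4 + 0.7·(-4.9) = -3.01
B: 0.3·8.0 + 0.7·(-1.7) = 1.21
C: 0.3·9.7 + 0.7·2.4 = 4.59
D: 0.3·3.1 + 0.7·(-5.0) = -2.57
E: 0.3·8.4 + 0.7·(-2.1) = 1.05
F: 0.3·6.0 + 0.7·(-0.9) = 1.17
Highest Hurwicz score = 4.59 → C.

C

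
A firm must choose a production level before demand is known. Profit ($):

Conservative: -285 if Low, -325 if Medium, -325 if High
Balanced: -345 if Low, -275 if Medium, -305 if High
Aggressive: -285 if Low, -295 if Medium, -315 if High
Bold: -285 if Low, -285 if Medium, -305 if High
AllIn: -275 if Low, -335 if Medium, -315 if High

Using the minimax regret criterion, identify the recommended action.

Column bests: Low=-275, Medium=-275, High=-305.
Conservative regrets: 10, 50, 20 → max 50
Balanced regrets: 70, 0, 0 → max 70
Aggressive regrets: 10, 20, 10 → max 20
Bold regrets: 10, 10, 0 → max 10
AllIn regrets: 0, 60, 10 → max 60
Smallest max regret = 10 → Bold.

Bold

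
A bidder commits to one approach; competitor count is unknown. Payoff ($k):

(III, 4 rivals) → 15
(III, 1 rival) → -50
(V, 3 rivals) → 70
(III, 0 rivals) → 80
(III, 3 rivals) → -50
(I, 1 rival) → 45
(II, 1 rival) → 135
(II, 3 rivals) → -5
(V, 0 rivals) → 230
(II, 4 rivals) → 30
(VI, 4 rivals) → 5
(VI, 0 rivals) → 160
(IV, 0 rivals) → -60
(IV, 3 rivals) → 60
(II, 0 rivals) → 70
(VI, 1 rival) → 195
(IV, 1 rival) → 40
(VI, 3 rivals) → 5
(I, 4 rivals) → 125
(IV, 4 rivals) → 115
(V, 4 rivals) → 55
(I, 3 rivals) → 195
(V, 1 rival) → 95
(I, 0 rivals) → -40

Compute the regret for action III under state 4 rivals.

Best payoff under 4 rivals is 125.
Regret = 125 − 15 = 110.

110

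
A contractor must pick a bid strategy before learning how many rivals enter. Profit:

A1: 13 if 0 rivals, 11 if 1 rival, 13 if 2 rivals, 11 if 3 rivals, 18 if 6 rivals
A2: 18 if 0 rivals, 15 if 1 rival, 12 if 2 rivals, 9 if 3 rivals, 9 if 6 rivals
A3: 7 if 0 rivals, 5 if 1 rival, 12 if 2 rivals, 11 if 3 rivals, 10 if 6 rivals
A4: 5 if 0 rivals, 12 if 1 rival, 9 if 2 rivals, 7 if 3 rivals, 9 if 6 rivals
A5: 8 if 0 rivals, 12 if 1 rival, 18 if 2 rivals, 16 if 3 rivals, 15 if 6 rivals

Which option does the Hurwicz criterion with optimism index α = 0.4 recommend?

A1: 0.4·18 + 0.6·11 = 13.8
A2: 0.4·18 + 0.6·9 = 12.6
A3: 0.4·12 + 0.6·5 = 7.8
A4: 0.4·12 + 0.6·5 = 7.8
A5: 0.4·18 + 0.6·8 = 12
Highest Hurwicz score = 13.8 → A1.

A1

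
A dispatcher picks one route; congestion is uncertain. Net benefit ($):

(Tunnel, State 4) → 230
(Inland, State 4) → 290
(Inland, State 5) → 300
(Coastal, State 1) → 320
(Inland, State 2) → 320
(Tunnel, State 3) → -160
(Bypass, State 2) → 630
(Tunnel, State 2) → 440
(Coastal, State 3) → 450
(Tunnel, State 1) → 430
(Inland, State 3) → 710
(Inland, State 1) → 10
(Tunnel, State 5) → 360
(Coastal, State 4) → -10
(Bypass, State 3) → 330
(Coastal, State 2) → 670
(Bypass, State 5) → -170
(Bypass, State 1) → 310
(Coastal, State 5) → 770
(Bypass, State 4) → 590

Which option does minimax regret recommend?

Inland

Column bests: State 1=430, State 2=670, State 3=710, State 4=590, State 5=770.
Coastal regrets: 110, 0, 260, 600, 0 → max 600
Inland regrets: 420, 350, 0, 300, 470 → max 470
Tunnel regrets: 0, 230, 870, 360, 410 → max 870
Bypass regrets: 120, 40, 380, 0, 940 → max 940
Smallest max regret = 470 → Inland.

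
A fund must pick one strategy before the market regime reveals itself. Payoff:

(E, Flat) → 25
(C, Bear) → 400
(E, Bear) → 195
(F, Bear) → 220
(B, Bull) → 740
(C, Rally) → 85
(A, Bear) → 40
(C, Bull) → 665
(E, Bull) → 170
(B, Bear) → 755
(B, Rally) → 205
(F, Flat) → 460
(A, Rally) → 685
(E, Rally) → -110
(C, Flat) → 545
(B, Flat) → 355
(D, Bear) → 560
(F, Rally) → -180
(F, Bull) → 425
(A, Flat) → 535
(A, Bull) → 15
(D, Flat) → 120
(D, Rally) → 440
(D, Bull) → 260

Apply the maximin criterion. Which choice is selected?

Row minima: A=15, B=205, C=85, D=120, E=-110, F=-180
Best worst-case = 205 → B.

B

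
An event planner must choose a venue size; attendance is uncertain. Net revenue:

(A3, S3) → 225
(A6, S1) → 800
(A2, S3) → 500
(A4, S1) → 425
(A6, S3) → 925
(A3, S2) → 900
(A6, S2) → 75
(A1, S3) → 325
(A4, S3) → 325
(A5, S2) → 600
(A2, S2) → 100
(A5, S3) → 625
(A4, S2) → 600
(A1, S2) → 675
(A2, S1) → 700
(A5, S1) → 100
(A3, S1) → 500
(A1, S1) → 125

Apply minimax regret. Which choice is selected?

A4

Column bests: S1=800, S2=900, S3=925.
A1 regrets: 675, 225, 600 → max 675
A2 regrets: 100, 800, 425 → max 800
A3 regrets: 300, 0, 700 → max 700
A4 regrets: 375, 300, 600 → max 600
A5 regrets: 700, 300, 300 → max 700
A6 regrets: 0, 825, 0 → max 825
Smallest max regret = 600 → A4.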